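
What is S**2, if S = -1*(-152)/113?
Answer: 23104/12769 ≈ 1.8094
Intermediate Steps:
S = 152/113 (S = 152*(1/113) = 152/113 ≈ 1.3451)
S**2 = (152/113)**2 = 23104/12769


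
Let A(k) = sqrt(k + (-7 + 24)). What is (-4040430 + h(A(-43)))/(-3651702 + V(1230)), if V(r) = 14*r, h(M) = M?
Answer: 673405/605747 - I*sqrt(26)/3634482 ≈ 1.1117 - 1.403e-6*I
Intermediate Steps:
A(k) = sqrt(17 + k) (A(k) = sqrt(k + 17) = sqrt(17 + k))
(-4040430 + h(A(-43)))/(-3651702 + V(1230)) = (-4040430 + sqrt(17 - 43))/(-3651702 + 14*1230) = (-4040430 + sqrt(-26))/(-3651702 + 17220) = (-4040430 + I*sqrt(26))/(-3634482) = (-4040430 + I*sqrt(26))*(-1/3634482) = 673405/605747 - I*sqrt(26)/3634482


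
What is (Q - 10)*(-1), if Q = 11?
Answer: -1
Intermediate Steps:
(Q - 10)*(-1) = (11 - 10)*(-1) = 1*(-1) = -1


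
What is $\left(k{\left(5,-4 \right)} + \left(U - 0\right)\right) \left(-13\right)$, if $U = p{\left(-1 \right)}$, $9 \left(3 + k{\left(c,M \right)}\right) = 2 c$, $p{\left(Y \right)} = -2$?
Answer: $\frac{455}{9} \approx 50.556$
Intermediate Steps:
$k{\left(c,M \right)} = -3 + \frac{2 c}{9}$
$U = -2$
$\left(k{\left(5,-4 \right)} + \left(U - 0\right)\right) \left(-13\right) = \left(\left(-3 + \frac{2}{9} \cdot 5\right) - 2\right) \left(-13\right) = \left(\left(-3 + \frac{10}{9}\right) + \left(-2 + 0\right)\right) \left(-13\right) = \left(- \frac{17}{9} - 2\right) \left(-13\right) = \left(- \frac{35}{9}\right) \left(-13\right) = \frac{455}{9}$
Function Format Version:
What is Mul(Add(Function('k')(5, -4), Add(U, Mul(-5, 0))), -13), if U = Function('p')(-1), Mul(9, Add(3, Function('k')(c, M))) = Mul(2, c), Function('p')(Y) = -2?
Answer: Rational(455, 9) ≈ 50.556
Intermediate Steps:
Function('k')(c, M) = Add(-3, Mul(Rational(2, 9), c)) (Function('k')(c, M) = Add(-3, Mul(Rational(1, 9), Mul(2, c))) = Add(-3, Mul(Rational(2, 9), c)))
U = -2
Mul(Add(Function('k')(5, -4), Add(U, Mul(-5, 0))), -13) = Mul(Add(Add(-3, Mul(Rational(2, 9), 5)), Add(-2, Mul(-5, 0))), -13) = Mul(Add(Add(-3, Rational(10, 9)), Add(-2, 0)), -13) = Mul(Add(Rational(-17, 9), -2), -13) = Mul(Rational(-35, 9), -13) = Rational(455, 9)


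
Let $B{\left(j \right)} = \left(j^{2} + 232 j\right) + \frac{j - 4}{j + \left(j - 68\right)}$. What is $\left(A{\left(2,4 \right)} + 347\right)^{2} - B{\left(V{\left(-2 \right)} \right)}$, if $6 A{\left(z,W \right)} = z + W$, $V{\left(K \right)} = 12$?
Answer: $\frac{1299938}{11} \approx 1.1818 \cdot 10^{5}$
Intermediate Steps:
$A{\left(z,W \right)} = \frac{W}{6} + \frac{z}{6}$ ($A{\left(z,W \right)} = \frac{z + W}{6} = \frac{W + z}{6} = \frac{W}{6} + \frac{z}{6}$)
$B{\left(j \right)} = j^{2} + 232 j + \frac{-4 + j}{-68 + 2 j}$ ($B{\left(j \right)} = \left(j^{2} + 232 j\right) + \frac{-4 + j}{j + \left(j - 68\right)} = \left(j^{2} + 232 j\right) + \frac{-4 + j}{j + \left(-68 + j\right)} = \left(j^{2} + 232 j\right) + \frac{-4 + j}{-68 + 2 j} = j^{2} + 232 j + \frac{-4 + j}{-68 + 2 j}$)
$\left(A{\left(2,4 \right)} + 347\right)^{2} - B{\left(V{\left(-2 \right)} \right)} = \left(\left(\frac{1}{6} \cdot 4 + \frac{1}{6} \cdot 2\right) + 347\right)^{2} - \frac{-2 + 12^{3} + 198 \cdot 12^{2} - 94650}{-34 + 12} = \left(\left(\frac{2}{3} + \frac{1}{3}\right) + 347\right)^{2} - \frac{-2 + 1728 + 198 \cdot 144 - 94650}{-22} = \left(1 + 347\right)^{2} - - \frac{-2 + 1728 + 28512 - 94650}{22} = 348^{2} - \left(- \frac{1}{22}\right) \left(-64412\right) = 121104 - \frac{32206}{11} = \frac{1299938}{11}$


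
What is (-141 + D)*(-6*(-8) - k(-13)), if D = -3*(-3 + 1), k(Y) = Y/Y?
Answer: -6345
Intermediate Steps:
k(Y) = 1
D = 6 (D = -3*(-2) = 6)
(-141 + D)*(-6*(-8) - k(-13)) = (-141 + 6)*(-6*(-8) - 1*1) = -135*(48 - 1) = -135*47 = -6345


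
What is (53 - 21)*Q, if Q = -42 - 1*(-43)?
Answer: 32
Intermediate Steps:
Q = 1 (Q = -42 + 43 = 1)
(53 - 21)*Q = (53 - 21)*1 = 32*1 = 32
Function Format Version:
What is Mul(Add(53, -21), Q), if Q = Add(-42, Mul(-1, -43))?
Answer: 32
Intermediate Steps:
Q = 1 (Q = Add(-42, 43) = 1)
Mul(Add(53, -21), Q) = Mul(Add(53, -21), 1) = Mul(32, 1) = 32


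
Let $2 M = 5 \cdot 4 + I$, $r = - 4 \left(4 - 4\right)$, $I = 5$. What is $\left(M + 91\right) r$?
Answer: $0$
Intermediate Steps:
$r = 0$ ($r = \left(-4\right) 0 = 0$)
$M = \frac{25}{2}$ ($M = \frac{5 \cdot 4 + 5}{2} = \frac{20 + 5}{2} = \frac{1}{2} \cdot 25 = \frac{25}{2} \approx 12.5$)
$\left(M + 91\right) r = \left(\frac{25}{2} + 91\right) 0 = \frac{207}{2} \cdot 0 = 0$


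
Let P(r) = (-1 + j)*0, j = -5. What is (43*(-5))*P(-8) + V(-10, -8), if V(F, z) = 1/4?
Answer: 1/4 ≈ 0.25000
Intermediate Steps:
V(F, z) = 1/4
P(r) = 0 (P(r) = (-1 - 5)*0 = -6*0 = 0)
(43*(-5))*P(-8) + V(-10, -8) = (43*(-5))*0 + 1/4 = -215*0 + 1/4 = 0 + 1/4 = 1/4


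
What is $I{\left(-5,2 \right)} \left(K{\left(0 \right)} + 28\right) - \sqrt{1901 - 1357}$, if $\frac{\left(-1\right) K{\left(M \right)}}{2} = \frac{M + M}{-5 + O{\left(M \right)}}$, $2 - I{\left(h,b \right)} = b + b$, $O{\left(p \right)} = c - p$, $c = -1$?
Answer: $-56 - 4 \sqrt{34} \approx -79.324$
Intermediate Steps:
$O{\left(p \right)} = -1 - p$
$I{\left(h,b \right)} = 2 - 2 b$ ($I{\left(h,b \right)} = 2 - \left(b + b\right) = 2 - 2 b$)
$K{\left(M \right)} = - \frac{4 M}{-6 - M}$ ($K{\left(M \right)} = - 2 \frac{M + M}{-5 - \left(1 + M\right)} = - 2 \frac{2 M}{-6 - M} = - \frac{4 M}{-6 - M}$)
$I{\left(-5,2 \right)} \left(K{\left(0 \right)} + 28\right) - \sqrt{1901 - 1357} = \left(2 - 4\right) \left(4 \cdot 0 \frac{1}{6 + 0} + 28\right) - \sqrt{1901 - 1357} = \left(2 - 4\right) \left(4 \cdot 0 \cdot \frac{1}{6} + 28\right) - \sqrt{544} = - 2 \left(4 \cdot 0 \cdot \frac{1}{6} + 28\right) - 4 \sqrt{34} = - 2 \left(0 + 28\right) - 4 \sqrt{34} = \left(-2\right) 28 - 4 \sqrt{34} = -56 - 4 \sqrt{34}$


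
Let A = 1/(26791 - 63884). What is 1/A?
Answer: -37093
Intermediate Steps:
A = -1/37093 (A = 1/(-37093) = -1/37093 ≈ -2.6959e-5)
1/A = 1/(-1/37093) = -37093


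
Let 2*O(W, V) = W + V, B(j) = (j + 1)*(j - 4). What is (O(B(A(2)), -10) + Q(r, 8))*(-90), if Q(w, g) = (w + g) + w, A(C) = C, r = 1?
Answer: -180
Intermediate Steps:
Q(w, g) = g + 2*w (Q(w, g) = (g + w) + w = g + 2*w)
B(j) = (1 + j)*(-4 + j)
O(W, V) = V/2 + W/2 (O(W, V) = (W + V)/2 = (V + W)/2 = V/2 + W/2)
(O(B(A(2)), -10) + Q(r, 8))*(-90) = (((½)*(-10) + (-4 + 2² - 3*2)/2) + (8 + 2*1))*(-90) = ((-5 + (-4 + 4 - 6)/2) + (8 + 2))*(-90) = ((-5 + (½)*(-6)) + 10)*(-90) = ((-5 - 3) + 10)*(-90) = (-8 + 10)*(-90) = 2*(-90) = -180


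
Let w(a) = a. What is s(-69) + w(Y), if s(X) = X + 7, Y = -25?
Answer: -87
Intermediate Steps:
s(X) = 7 + X
s(-69) + w(Y) = (7 - 69) - 25 = -62 - 25 = -87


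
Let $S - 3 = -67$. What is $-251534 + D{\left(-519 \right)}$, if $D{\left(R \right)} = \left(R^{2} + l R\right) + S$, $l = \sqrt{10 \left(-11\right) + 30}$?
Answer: $17763 - 2076 i \sqrt{5} \approx 17763.0 - 4642.1 i$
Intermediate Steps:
$S = -64$ ($S = 3 - 67 = -64$)
$l = 4 i \sqrt{5}$ ($l = \sqrt{-110 + 30} = \sqrt{-80} = 4 i \sqrt{5} \approx 8.9443 i$)
$D{\left(R \right)} = -64 + R^{2} + 4 i R \sqrt{5}$ ($D{\left(R \right)} = \left(R^{2} + 4 i \sqrt{5} R\right) - 64 = \left(R^{2} + 4 i R \sqrt{5}\right) - 64 = -64 + R^{2} + 4 i R \sqrt{5}$)
$-251534 + D{\left(-519 \right)} = -251534 + \left(-64 + \left(-519\right)^{2} + 4 i \left(-519\right) \sqrt{5}\right) = -251534 - \left(-269297 + 2076 i \sqrt{5}\right) = -251534 + \left(269297 - 2076 i \sqrt{5}\right) = 17763 - 2076 i \sqrt{5}$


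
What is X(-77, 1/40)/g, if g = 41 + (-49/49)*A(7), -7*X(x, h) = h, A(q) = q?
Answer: -1/9520 ≈ -0.00010504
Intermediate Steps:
X(x, h) = -h/7
g = 34 (g = 41 - 49/49*7 = 41 - 49*1/49*7 = 41 - 1*7 = 41 - 7 = 34)
X(-77, 1/40)/g = -⅐/40/34 = -⅐*1/40*(1/34) = -1/280*1/34 = -1/9520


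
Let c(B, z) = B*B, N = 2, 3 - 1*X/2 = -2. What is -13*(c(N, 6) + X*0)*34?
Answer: -1768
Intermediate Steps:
X = 10 (X = 6 - 2*(-2) = 6 + 4 = 10)
c(B, z) = B²
-13*(c(N, 6) + X*0)*34 = -13*(2² + 10*0)*34 = -13*(4 + 0)*34 = -13*4*34 = -52*34 = -1768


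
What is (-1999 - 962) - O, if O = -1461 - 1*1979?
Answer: 479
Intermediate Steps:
O = -3440 (O = -1461 - 1979 = -3440)
(-1999 - 962) - O = (-1999 - 962) - 1*(-3440) = -2961 + 3440 = 479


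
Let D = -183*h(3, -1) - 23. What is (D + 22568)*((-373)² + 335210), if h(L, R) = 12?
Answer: 9652324311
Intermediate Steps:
D = -2219 (D = -183*12 - 23 = -2196 - 23 = -2219)
(D + 22568)*((-373)² + 335210) = (-2219 + 22568)*((-373)² + 335210) = 20349*(139129 + 335210) = 20349*474339 = 9652324311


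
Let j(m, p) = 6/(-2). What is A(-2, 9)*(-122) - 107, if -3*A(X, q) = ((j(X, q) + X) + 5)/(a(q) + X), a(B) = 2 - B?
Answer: -107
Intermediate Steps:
j(m, p) = -3 (j(m, p) = 6*(-½) = -3)
A(X, q) = -(2 + X)/(3*(2 + X - q)) (A(X, q) = -((-3 + X) + 5)/(3*((2 - q) + X)) = -(2 + X)/(3*(2 + X - q)))
A(-2, 9)*(-122) - 107 = ((2 - 2)/(3*(-2 + 9 - 1*(-2))))*(-122) - 107 = ((⅓)*0/(-2 + 9 + 2))*(-122) - 107 = ((⅓)*0/9)*(-122) - 107 = ((⅓)*(⅑)*0)*(-122) - 107 = 0*(-122) - 107 = 0 - 107 = -107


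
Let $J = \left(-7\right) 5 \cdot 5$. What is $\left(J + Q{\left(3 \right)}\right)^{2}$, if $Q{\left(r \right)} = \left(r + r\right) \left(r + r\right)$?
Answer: $19321$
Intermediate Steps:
$Q{\left(r \right)} = 4 r^{2}$ ($Q{\left(r \right)} = 2 r 2 r = 4 r^{2}$)
$J = -175$ ($J = \left(-35\right) 5 = -175$)
$\left(J + Q{\left(3 \right)}\right)^{2} = \left(-175 + 4 \cdot 3^{2}\right)^{2} = \left(-175 + 4 \cdot 9\right)^{2} = \left(-175 + 36\right)^{2} = \left(-139\right)^{2} = 19321$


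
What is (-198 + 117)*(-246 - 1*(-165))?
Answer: 6561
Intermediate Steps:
(-198 + 117)*(-246 - 1*(-165)) = -81*(-246 + 165) = -81*(-81) = 6561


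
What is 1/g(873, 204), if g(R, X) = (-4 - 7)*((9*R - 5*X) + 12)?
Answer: -1/75339 ≈ -1.3273e-5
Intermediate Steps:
g(R, X) = -132 - 99*R + 55*X (g(R, X) = -11*((-5*X + 9*R) + 12) = -11*(12 - 5*X + 9*R) = -132 - 99*R + 55*X)
1/g(873, 204) = 1/(-132 - 99*873 + 55*204) = 1/(-132 - 86427 + 11220) = 1/(-75339) = -1/75339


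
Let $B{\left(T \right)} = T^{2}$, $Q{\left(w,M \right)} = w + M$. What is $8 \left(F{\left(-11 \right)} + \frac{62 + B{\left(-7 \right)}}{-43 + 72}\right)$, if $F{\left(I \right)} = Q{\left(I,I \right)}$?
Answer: $- \frac{4216}{29} \approx -145.38$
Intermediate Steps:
$Q{\left(w,M \right)} = M + w$
$F{\left(I \right)} = 2 I$ ($F{\left(I \right)} = I + I = 2 I$)
$8 \left(F{\left(-11 \right)} + \frac{62 + B{\left(-7 \right)}}{-43 + 72}\right) = 8 \left(2 \left(-11\right) + \frac{62 + \left(-7\right)^{2}}{-43 + 72}\right) = 8 \left(-22 + \frac{62 + 49}{29}\right) = 8 \left(-22 + 111 \cdot \frac{1}{29}\right) = 8 \left(-22 + \frac{111}{29}\right) = 8 \left(- \frac{527}{29}\right) = - \frac{4216}{29}$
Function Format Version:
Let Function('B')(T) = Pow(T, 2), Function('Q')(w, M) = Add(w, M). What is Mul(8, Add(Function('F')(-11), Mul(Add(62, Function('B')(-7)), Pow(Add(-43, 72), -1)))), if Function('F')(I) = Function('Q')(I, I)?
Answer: Rational(-4216, 29) ≈ -145.38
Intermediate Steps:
Function('Q')(w, M) = Add(M, w)
Function('F')(I) = Mul(2, I) (Function('F')(I) = Add(I, I) = Mul(2, I))
Mul(8, Add(Function('F')(-11), Mul(Add(62, Function('B')(-7)), Pow(Add(-43, 72), -1)))) = Mul(8, Add(Mul(2, -11), Mul(Add(62, Pow(-7, 2)), Pow(Add(-43, 72), -1)))) = Mul(8, Add(-22, Mul(Add(62, 49), Pow(29, -1)))) = Mul(8, Add(-22, Mul(111, Rational(1, 29)))) = Mul(8, Add(-22, Rational(111, 29))) = Mul(8, Rational(-527, 29)) = Rational(-4216, 29)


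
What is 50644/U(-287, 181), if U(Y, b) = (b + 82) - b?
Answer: 25322/41 ≈ 617.61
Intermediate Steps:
U(Y, b) = 82 (U(Y, b) = (82 + b) - b = 82)
50644/U(-287, 181) = 50644/82 = 50644*(1/82) = 25322/41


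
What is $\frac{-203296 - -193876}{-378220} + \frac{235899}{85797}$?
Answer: $\frac{500166264}{180278563} \approx 2.7744$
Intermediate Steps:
$\frac{-203296 - -193876}{-378220} + \frac{235899}{85797} = \left(-203296 + 193876\right) \left(- \frac{1}{378220}\right) + 235899 \cdot \frac{1}{85797} = \left(-9420\right) \left(- \frac{1}{378220}\right) + \frac{26211}{9533} = \frac{471}{18911} + \frac{26211}{9533} = \frac{500166264}{180278563}$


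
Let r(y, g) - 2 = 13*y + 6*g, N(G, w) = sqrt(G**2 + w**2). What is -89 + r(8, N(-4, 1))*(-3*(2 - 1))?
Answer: -407 - 18*sqrt(17) ≈ -481.22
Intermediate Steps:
r(y, g) = 2 + 6*g + 13*y (r(y, g) = 2 + (13*y + 6*g) = 2 + (6*g + 13*y) = 2 + 6*g + 13*y)
-89 + r(8, N(-4, 1))*(-3*(2 - 1)) = -89 + (2 + 6*sqrt((-4)**2 + 1**2) + 13*8)*(-3*(2 - 1)) = -89 + (2 + 6*sqrt(16 + 1) + 104)*(-3*1) = -89 + (2 + 6*sqrt(17) + 104)*(-3) = -89 + (106 + 6*sqrt(17))*(-3) = -89 + (-318 - 18*sqrt(17)) = -407 - 18*sqrt(17)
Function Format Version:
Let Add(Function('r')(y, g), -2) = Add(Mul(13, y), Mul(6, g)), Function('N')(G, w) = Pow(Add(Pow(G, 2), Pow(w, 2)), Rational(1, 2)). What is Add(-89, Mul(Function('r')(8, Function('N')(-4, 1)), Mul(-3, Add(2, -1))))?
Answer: Add(-407, Mul(-18, Pow(17, Rational(1, 2)))) ≈ -481.22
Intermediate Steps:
Function('r')(y, g) = Add(2, Mul(6, g), Mul(13, y)) (Function('r')(y, g) = Add(2, Add(Mul(13, y), Mul(6, g))) = Add(2, Add(Mul(6, g), Mul(13, y))) = Add(2, Mul(6, g), Mul(13, y)))
Add(-89, Mul(Function('r')(8, Function('N')(-4, 1)), Mul(-3, Add(2, -1)))) = Add(-89, Mul(Add(2, Mul(6, Pow(Add(Pow(-4, 2), Pow(1, 2)), Rational(1, 2))), Mul(13, 8)), Mul(-3, Add(2, -1)))) = Add(-89, Mul(Add(2, Mul(6, Pow(Add(16, 1), Rational(1, 2))), 104), Mul(-3, 1))) = Add(-89, Mul(Add(2, Mul(6, Pow(17, Rational(1, 2))), 104), -3)) = Add(-89, Mul(Add(106, Mul(6, Pow(17, Rational(1, 2)))), -3)) = Add(-89, Add(-318, Mul(-18, Pow(17, Rational(1, 2))))) = Add(-407, Mul(-18, Pow(17, Rational(1, 2))))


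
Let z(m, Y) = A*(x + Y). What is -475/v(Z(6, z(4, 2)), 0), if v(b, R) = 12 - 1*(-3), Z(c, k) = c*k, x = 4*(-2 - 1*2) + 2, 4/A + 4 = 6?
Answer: -95/3 ≈ -31.667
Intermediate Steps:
A = 2 (A = 4/(-4 + 6) = 4/2 = 4*(½) = 2)
x = -14 (x = 4*(-2 - 2) + 2 = 4*(-4) + 2 = -16 + 2 = -14)
z(m, Y) = -28 + 2*Y (z(m, Y) = 2*(-14 + Y) = -28 + 2*Y)
v(b, R) = 15 (v(b, R) = 12 + 3 = 15)
-475/v(Z(6, z(4, 2)), 0) = -475/15 = -475*1/15 = -95/3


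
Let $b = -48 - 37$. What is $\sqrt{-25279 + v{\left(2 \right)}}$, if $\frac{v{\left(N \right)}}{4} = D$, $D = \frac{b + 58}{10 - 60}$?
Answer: $\frac{i \sqrt{631921}}{5} \approx 158.99 i$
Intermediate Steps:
$b = -85$ ($b = -48 - 37 = -85$)
$D = \frac{27}{50}$ ($D = \frac{-85 + 58}{10 - 60} = - \frac{27}{-50} = \left(-27\right) \left(- \frac{1}{50}\right) = \frac{27}{50} \approx 0.54$)
$v{\left(N \right)} = \frac{54}{25}$ ($v{\left(N \right)} = 4 \cdot \frac{27}{50} = \frac{54}{25}$)
$\sqrt{-25279 + v{\left(2 \right)}} = \sqrt{-25279 + \frac{54}{25}} = \sqrt{- \frac{631921}{25}} = \frac{i \sqrt{631921}}{5}$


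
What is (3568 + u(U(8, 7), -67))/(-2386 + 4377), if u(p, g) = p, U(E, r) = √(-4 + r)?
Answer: 3568/1991 + √3/1991 ≈ 1.7929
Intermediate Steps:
(3568 + u(U(8, 7), -67))/(-2386 + 4377) = (3568 + √(-4 + 7))/(-2386 + 4377) = (3568 + √3)/1991 = (3568 + √3)*(1/1991) = 3568/1991 + √3/1991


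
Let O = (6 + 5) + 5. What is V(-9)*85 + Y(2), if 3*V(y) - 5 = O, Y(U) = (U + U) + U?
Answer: 601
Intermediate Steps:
Y(U) = 3*U (Y(U) = 2*U + U = 3*U)
O = 16 (O = 11 + 5 = 16)
V(y) = 7 (V(y) = 5/3 + (⅓)*16 = 5/3 + 16/3 = 7)
V(-9)*85 + Y(2) = 7*85 + 3*2 = 595 + 6 = 601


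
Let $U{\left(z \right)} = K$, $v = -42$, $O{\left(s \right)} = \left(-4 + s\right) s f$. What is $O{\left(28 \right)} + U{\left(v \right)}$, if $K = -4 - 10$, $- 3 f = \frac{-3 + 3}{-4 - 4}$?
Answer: $-14$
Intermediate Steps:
$f = 0$ ($f = - \frac{\left(-3 + 3\right) \frac{1}{-4 - 4}}{3} = - \frac{0 \frac{1}{-8}}{3} = - \frac{0 \left(- \frac{1}{8}\right)}{3} = \left(- \frac{1}{3}\right) 0 = 0$)
$O{\left(s \right)} = 0$ ($O{\left(s \right)} = \left(-4 + s\right) s 0 = s \left(-4 + s\right) 0 = 0$)
$K = -14$
$U{\left(z \right)} = -14$
$O{\left(28 \right)} + U{\left(v \right)} = 0 - 14 = -14$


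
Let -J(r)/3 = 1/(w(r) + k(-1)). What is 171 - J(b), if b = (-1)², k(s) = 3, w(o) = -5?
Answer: 339/2 ≈ 169.50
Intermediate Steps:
b = 1
J(r) = 3/2 (J(r) = -3/(-5 + 3) = -3/(-2) = -3*(-½) = 3/2)
171 - J(b) = 171 - 1*3/2 = 171 - 3/2 = 339/2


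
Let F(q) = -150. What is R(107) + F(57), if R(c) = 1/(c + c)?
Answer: -32099/214 ≈ -150.00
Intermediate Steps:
R(c) = 1/(2*c)
R(107) + F(57) = (½)/107 - 150 = (½)*(1/107) - 150 = 1/214 - 150 = -32099/214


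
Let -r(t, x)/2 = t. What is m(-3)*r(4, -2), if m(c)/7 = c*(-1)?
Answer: -168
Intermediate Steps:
m(c) = -7*c (m(c) = 7*(c*(-1)) = 7*(-c) = -7*c)
r(t, x) = -2*t
m(-3)*r(4, -2) = (-7*(-3))*(-2*4) = 21*(-8) = -168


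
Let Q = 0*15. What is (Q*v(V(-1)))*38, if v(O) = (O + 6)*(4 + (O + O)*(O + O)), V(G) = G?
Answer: 0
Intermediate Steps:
Q = 0
v(O) = (4 + 4*O²)*(6 + O) (v(O) = (6 + O)*(4 + (2*O)*(2*O)) = (6 + O)*(4 + 4*O²) = (4 + 4*O²)*(6 + O))
(Q*v(V(-1)))*38 = (0*(24 + 4*(-1) + 4*(-1)³ + 24*(-1)²))*38 = (0*(24 - 4 + 4*(-1) + 24*1))*38 = (0*(24 - 4 - 4 + 24))*38 = (0*40)*38 = 0*38 = 0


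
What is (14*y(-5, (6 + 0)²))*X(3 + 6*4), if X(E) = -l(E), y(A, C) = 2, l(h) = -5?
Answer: 140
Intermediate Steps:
X(E) = 5 (X(E) = -1*(-5) = 5)
(14*y(-5, (6 + 0)²))*X(3 + 6*4) = (14*2)*5 = 28*5 = 140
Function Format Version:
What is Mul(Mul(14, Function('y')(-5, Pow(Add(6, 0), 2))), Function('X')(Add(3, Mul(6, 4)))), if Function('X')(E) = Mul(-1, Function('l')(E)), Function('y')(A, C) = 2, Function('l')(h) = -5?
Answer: 140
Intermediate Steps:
Function('X')(E) = 5 (Function('X')(E) = Mul(-1, -5) = 5)
Mul(Mul(14, Function('y')(-5, Pow(Add(6, 0), 2))), Function('X')(Add(3, Mul(6, 4)))) = Mul(Mul(14, 2), 5) = Mul(28, 5) = 140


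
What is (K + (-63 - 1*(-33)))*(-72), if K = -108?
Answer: 9936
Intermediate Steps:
(K + (-63 - 1*(-33)))*(-72) = (-108 + (-63 - 1*(-33)))*(-72) = (-108 + (-63 + 33))*(-72) = (-108 - 30)*(-72) = -138*(-72) = 9936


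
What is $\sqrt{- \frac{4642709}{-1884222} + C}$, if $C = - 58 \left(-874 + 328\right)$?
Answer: $\frac{\sqrt{1388140891586310}}{209358} \approx 177.96$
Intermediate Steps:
$C = 31668$ ($C = \left(-58\right) \left(-546\right) = 31668$)
$\sqrt{- \frac{4642709}{-1884222} + C} = \sqrt{- \frac{4642709}{-1884222} + 31668} = \sqrt{\left(-4642709\right) \left(- \frac{1}{1884222}\right) + 31668} = \sqrt{\frac{4642709}{1884222} + 31668} = \sqrt{\frac{59674185005}{1884222}} = \frac{\sqrt{1388140891586310}}{209358}$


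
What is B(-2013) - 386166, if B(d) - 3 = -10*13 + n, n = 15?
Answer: -386278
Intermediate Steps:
B(d) = -112 (B(d) = 3 + (-10*13 + 15) = 3 + (-130 + 15) = 3 - 115 = -112)
B(-2013) - 386166 = -112 - 386166 = -386278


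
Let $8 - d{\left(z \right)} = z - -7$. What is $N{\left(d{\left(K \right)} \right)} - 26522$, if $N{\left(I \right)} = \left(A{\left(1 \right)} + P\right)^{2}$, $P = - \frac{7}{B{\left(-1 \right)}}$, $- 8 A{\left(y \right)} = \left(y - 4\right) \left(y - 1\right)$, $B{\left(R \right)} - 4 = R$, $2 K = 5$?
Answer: $- \frac{238649}{9} \approx -26517.0$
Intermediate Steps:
$K = \frac{5}{2}$ ($K = \frac{1}{2} \cdot 5 = \frac{5}{2} \approx 2.5$)
$B{\left(R \right)} = 4 + R$
$d{\left(z \right)} = 1 - z$ ($d{\left(z \right)} = 8 - \left(z - -7\right) = 8 - \left(z + 7\right) = 8 - \left(7 + z\right) = 1 - z$)
$A{\left(y \right)} = - \frac{\left(-1 + y\right) \left(-4 + y\right)}{8}$ ($A{\left(y \right)} = - \frac{\left(y - 4\right) \left(y - 1\right)}{8} = - \frac{\left(-4 + y\right) \left(-1 + y\right)}{8} = - \frac{\left(-1 + y\right) \left(-4 + y\right)}{8}$)
$P = - \frac{7}{3}$ ($P = - \frac{7}{4 - 1} = - \frac{7}{3} \approx -2.3333$)
$N{\left(I \right)} = \frac{49}{9}$ ($N{\left(I \right)} = \left(\left(- \frac{1}{2} - \frac{1^{2}}{8} + \frac{5}{8} \cdot 1\right) - \frac{7}{3}\right)^{2} = \left(\left(- \frac{1}{2} - \frac{1}{8} + \frac{5}{8}\right) - \frac{7}{3}\right)^{2} = \left(0 - \frac{7}{3}\right)^{2} = \left(- \frac{7}{3}\right)^{2} = \frac{49}{9}$)
$N{\left(d{\left(K \right)} \right)} - 26522 = \frac{49}{9} - 26522 = - \frac{238649}{9}$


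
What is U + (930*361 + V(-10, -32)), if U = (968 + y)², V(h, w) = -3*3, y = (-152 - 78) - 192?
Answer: 633837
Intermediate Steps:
y = -422 (y = -230 - 192 = -422)
V(h, w) = -9
U = 298116 (U = (968 - 422)² = 546² = 298116)
U + (930*361 + V(-10, -32)) = 298116 + (930*361 - 9) = 298116 + (335730 - 9) = 298116 + 335721 = 633837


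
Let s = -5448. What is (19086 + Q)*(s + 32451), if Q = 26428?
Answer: 1229014542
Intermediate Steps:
(19086 + Q)*(s + 32451) = (19086 + 26428)*(-5448 + 32451) = 45514*27003 = 1229014542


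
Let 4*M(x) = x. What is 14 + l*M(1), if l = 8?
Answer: 16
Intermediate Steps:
M(x) = x/4
14 + l*M(1) = 14 + 8*((¼)*1) = 14 + 8*(¼) = 14 + 2 = 16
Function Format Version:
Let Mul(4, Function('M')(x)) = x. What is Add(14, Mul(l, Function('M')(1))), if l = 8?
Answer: 16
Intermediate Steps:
Function('M')(x) = Mul(Rational(1, 4), x)
Add(14, Mul(l, Function('M')(1))) = Add(14, Mul(8, Mul(Rational(1, 4), 1))) = Add(14, Mul(8, Rational(1, 4))) = Add(14, 2) = 16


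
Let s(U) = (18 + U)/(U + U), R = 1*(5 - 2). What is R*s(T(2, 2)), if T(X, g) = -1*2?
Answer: -12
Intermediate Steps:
T(X, g) = -2
R = 3 (R = 1*3 = 3)
s(U) = (18 + U)/(2*U) (s(U) = (18 + U)/((2*U)) = (18 + U)*(1/(2*U)) = (18 + U)/(2*U))
R*s(T(2, 2)) = 3*((½)*(18 - 2)/(-2)) = 3*((½)*(-½)*16) = 3*(-4) = -12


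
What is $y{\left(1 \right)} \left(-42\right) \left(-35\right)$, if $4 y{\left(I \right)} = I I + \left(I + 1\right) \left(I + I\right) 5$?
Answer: $\frac{15435}{2} \approx 7717.5$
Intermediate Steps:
$y{\left(I \right)} = \frac{I^{2}}{4} + \frac{5 I \left(1 + I\right)}{2}$ ($y{\left(I \right)} = \frac{I I + \left(I + 1\right) \left(I + I\right) 5}{4} = \frac{I^{2} + \left(1 + I\right) 2 I 5}{4} = \frac{I^{2} + 2 I \left(1 + I\right) 5}{4} = \frac{I^{2} + 10 I \left(1 + I\right)}{4} = \frac{I^{2}}{4} + \frac{5 I \left(1 + I\right)}{2}$)
$y{\left(1 \right)} \left(-42\right) \left(-35\right) = \frac{1}{4} \cdot 1 \left(10 + 11 \cdot 1\right) \left(-42\right) \left(-35\right) = \frac{1}{4} \cdot 1 \left(10 + 11\right) \left(-42\right) \left(-35\right) = \frac{1}{4} \cdot 1 \cdot 21 \left(-42\right) \left(-35\right) = \frac{21}{4} \left(-42\right) \left(-35\right) = \left(- \frac{441}{2}\right) \left(-35\right) = \frac{15435}{2}$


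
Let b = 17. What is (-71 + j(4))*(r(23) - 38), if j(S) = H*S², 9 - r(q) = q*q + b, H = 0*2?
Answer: 40825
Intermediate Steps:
H = 0
r(q) = -8 - q² (r(q) = 9 - (q*q + 17) = 9 - (q² + 17) = 9 - (17 + q²) = 9 + (-17 - q²) = -8 - q²)
j(S) = 0 (j(S) = 0*S² = 0)
(-71 + j(4))*(r(23) - 38) = (-71 + 0)*((-8 - 1*23²) - 38) = -71*((-8 - 1*529) - 38) = -71*((-8 - 529) - 38) = -71*(-537 - 38) = -71*(-575) = 40825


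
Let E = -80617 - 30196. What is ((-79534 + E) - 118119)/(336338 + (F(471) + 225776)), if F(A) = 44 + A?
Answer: -102822/187543 ≈ -0.54826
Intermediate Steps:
E = -110813
((-79534 + E) - 118119)/(336338 + (F(471) + 225776)) = ((-79534 - 110813) - 118119)/(336338 + ((44 + 471) + 225776)) = (-190347 - 118119)/(336338 + (515 + 225776)) = -308466/(336338 + 226291) = -308466/562629 = -308466*1/562629 = -102822/187543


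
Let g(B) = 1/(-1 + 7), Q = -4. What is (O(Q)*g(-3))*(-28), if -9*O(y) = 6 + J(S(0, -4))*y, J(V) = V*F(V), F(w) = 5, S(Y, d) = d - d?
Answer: 28/9 ≈ 3.1111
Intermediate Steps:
S(Y, d) = 0
g(B) = 1/6
J(V) = 5*V (J(V) = V*5 = 5*V)
O(y) = -2/3 (O(y) = -(6 + (5*0)*y)/9 = -(6 + 0*y)/9 = -(6 + 0)/9 = -1/9*6 = -2/3)
(O(Q)*g(-3))*(-28) = -2/3*1/6*(-28) = -1/9*(-28) = 28/9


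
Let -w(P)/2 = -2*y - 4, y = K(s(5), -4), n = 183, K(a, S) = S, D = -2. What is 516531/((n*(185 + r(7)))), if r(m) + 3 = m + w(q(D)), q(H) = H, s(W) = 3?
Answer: 172177/11041 ≈ 15.594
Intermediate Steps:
y = -4
w(P) = -8 (w(P) = -2*(-2*(-4) - 4) = -2*(8 - 4) = -2*4 = -8)
r(m) = -11 + m (r(m) = -3 + (m - 8) = -3 + (-8 + m) = -11 + m)
516531/((n*(185 + r(7)))) = 516531/((183*(185 + (-11 + 7)))) = 516531/((183*(185 - 4))) = 516531/((183*181)) = 516531/33123 = 516531*(1/33123) = 172177/11041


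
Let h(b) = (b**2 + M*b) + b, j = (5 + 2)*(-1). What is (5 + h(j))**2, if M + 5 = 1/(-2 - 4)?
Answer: 249001/36 ≈ 6916.7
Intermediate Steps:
M = -31/6 (M = -5 + 1/(-2 - 4) = -5 + 1/(-6) = -5 - 1/6 = -31/6 ≈ -5.1667)
j = -7 (j = 7*(-1) = -7)
h(b) = b**2 - 25*b/6 (h(b) = (b**2 - 31*b/6) + b = b**2 - 25*b/6)
(5 + h(j))**2 = (5 + (1/6)*(-7)*(-25 + 6*(-7)))**2 = (5 + (1/6)*(-7)*(-25 - 42))**2 = (5 + (1/6)*(-7)*(-67))**2 = (5 + 469/6)**2 = (499/6)**2 = 249001/36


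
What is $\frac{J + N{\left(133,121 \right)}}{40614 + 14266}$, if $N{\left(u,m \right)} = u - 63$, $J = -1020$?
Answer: $- \frac{95}{5488} \approx -0.017311$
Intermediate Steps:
$N{\left(u,m \right)} = -63 + u$
$\frac{J + N{\left(133,121 \right)}}{40614 + 14266} = \frac{-1020 + \left(-63 + 133\right)}{40614 + 14266} = \frac{-1020 + 70}{54880} = \left(-950\right) \frac{1}{54880} = - \frac{95}{5488}$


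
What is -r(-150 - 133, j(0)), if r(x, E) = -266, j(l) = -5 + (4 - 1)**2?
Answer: 266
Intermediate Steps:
j(l) = 4 (j(l) = -5 + 3**2 = -5 + 9 = 4)
-r(-150 - 133, j(0)) = -1*(-266) = 266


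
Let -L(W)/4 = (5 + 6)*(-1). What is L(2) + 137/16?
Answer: 841/16 ≈ 52.563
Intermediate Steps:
L(W) = 44 (L(W) = -4*(5 + 6)*(-1) = -44*(-1) = -4*(-11) = 44)
L(2) + 137/16 = 44 + 137/16 = 841/16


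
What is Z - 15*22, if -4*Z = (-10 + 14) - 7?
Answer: -1317/4 ≈ -329.25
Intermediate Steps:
Z = 3/4 (Z = -((-10 + 14) - 7)/4 = -(4 - 7)/4 = -1/4*(-3) = 3/4 ≈ 0.75000)
Z - 15*22 = 3/4 - 15*22 = 3/4 - 330 = -1317/4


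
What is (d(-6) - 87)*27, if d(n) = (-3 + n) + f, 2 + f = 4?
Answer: -2538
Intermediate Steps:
f = 2 (f = -2 + 4 = 2)
d(n) = -1 + n (d(n) = (-3 + n) + 2 = -1 + n)
(d(-6) - 87)*27 = ((-1 - 6) - 87)*27 = (-7 - 87)*27 = -94*27 = -2538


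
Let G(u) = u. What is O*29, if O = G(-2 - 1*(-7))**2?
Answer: 725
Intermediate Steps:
O = 25 (O = (-2 - 1*(-7))**2 = (-2 + 7)**2 = 5**2 = 25)
O*29 = 25*29 = 725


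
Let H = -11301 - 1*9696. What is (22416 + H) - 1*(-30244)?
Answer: 31663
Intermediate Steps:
H = -20997 (H = -11301 - 9696 = -20997)
(22416 + H) - 1*(-30244) = (22416 - 20997) - 1*(-30244) = 1419 + 30244 = 31663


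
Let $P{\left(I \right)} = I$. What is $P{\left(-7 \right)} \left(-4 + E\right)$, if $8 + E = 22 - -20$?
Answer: $-210$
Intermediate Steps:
$E = 34$ ($E = -8 + \left(22 - -20\right) = -8 + \left(22 + 20\right) = -8 + 42 = 34$)
$P{\left(-7 \right)} \left(-4 + E\right) = - 7 \left(-4 + 34\right) = \left(-7\right) 30 = -210$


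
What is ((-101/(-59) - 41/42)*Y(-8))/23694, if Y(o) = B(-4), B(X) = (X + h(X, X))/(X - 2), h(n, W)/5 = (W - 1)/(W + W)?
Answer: 1823/402608448 ≈ 4.5280e-6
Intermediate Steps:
h(n, W) = 5*(-1 + W)/(2*W) (h(n, W) = 5*((W - 1)/(W + W)) = 5*((-1 + W)/((2*W))) = 5*((-1 + W)*(1/(2*W))) = 5*((-1 + W)/(2*W)) = 5*(-1 + W)/(2*W))
B(X) = (X + 5*(-1 + X)/(2*X))/(-2 + X) (B(X) = (X + 5*(-1 + X)/(2*X))/(X - 2) = (X + 5*(-1 + X)/(2*X))/(-2 + X))
Y(o) = 7/48 (Y(o) = (½)*(-5 + 2*(-4)² + 5*(-4))/(-4*(-2 - 4)) = (½)*(-¼)*(-5 + 2*16 - 20)/(-6) = (½)*(-¼)*(-⅙)*(-5 + 32 - 20) = (½)*(-¼)*(-⅙)*7 = 7/48)
((-101/(-59) - 41/42)*Y(-8))/23694 = ((-101/(-59) - 41/42)*(7/48))/23694 = ((-101*(-1/59) - 41*1/42)*(7/48))*(1/23694) = ((101/59 - 41/42)*(7/48))*(1/23694) = ((1823/2478)*(7/48))*(1/23694) = (1823/16992)*(1/23694) = 1823/402608448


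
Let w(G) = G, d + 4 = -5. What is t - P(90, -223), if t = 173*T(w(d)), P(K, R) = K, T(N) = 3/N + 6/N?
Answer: -263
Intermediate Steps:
d = -9 (d = -4 - 5 = -9)
T(N) = 9/N
t = -173 (t = 173*(9/(-9)) = 173*(9*(-⅑)) = 173*(-1) = -173)
t - P(90, -223) = -173 - 1*90 = -173 - 90 = -263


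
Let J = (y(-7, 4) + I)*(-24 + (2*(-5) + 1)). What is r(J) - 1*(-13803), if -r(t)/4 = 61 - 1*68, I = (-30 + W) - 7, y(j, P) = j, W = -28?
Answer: 13831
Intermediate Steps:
I = -65 (I = (-30 - 28) - 7 = -58 - 7 = -65)
J = 2376 (J = (-7 - 65)*(-24 + (2*(-5) + 1)) = -72*(-24 + (-10 + 1)) = -72*(-24 - 9) = -72*(-33) = 2376)
r(t) = 28 (r(t) = -4*(61 - 1*68) = -4*(61 - 68) = -4*(-7) = 28)
r(J) - 1*(-13803) = 28 - 1*(-13803) = 28 + 13803 = 13831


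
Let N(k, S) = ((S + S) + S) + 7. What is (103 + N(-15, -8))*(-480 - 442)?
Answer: -79292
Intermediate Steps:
N(k, S) = 7 + 3*S (N(k, S) = (2*S + S) + 7 = 3*S + 7 = 7 + 3*S)
(103 + N(-15, -8))*(-480 - 442) = (103 + (7 + 3*(-8)))*(-480 - 442) = (103 + (7 - 24))*(-922) = (103 - 17)*(-922) = 86*(-922) = -79292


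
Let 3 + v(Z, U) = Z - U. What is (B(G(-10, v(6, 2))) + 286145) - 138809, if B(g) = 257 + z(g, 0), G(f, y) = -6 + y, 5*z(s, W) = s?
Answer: 147592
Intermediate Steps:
z(s, W) = s/5
v(Z, U) = -3 + Z - U (v(Z, U) = -3 + (Z - U) = -3 + Z - U)
B(g) = 257 + g/5
(B(G(-10, v(6, 2))) + 286145) - 138809 = ((257 + (-6 + (-3 + 6 - 1*2))/5) + 286145) - 138809 = ((257 + (-6 + (-3 + 6 - 2))/5) + 286145) - 138809 = ((257 + (-6 + 1)/5) + 286145) - 138809 = ((257 + (⅕)*(-5)) + 286145) - 138809 = ((257 - 1) + 286145) - 138809 = (256 + 286145) - 138809 = 286401 - 138809 = 147592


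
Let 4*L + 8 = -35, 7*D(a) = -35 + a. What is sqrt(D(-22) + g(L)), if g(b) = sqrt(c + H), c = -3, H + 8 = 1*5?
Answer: sqrt(-399 + 49*I*sqrt(6))/7 ≈ 0.42453 + 2.885*I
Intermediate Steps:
D(a) = -5 + a/7 (D(a) = (-35 + a)/7 = -5 + a/7)
L = -43/4 (L = -2 + (1/4)*(-35) = -2 - 35/4 = -43/4 ≈ -10.750)
H = -3 (H = -8 + 1*5 = -8 + 5 = -3)
g(b) = I*sqrt(6) (g(b) = sqrt(-3 - 3) = sqrt(-6) = I*sqrt(6))
sqrt(D(-22) + g(L)) = sqrt((-5 + (1/7)*(-22)) + I*sqrt(6)) = sqrt((-5 - 22/7) + I*sqrt(6)) = sqrt(-57/7 + I*sqrt(6))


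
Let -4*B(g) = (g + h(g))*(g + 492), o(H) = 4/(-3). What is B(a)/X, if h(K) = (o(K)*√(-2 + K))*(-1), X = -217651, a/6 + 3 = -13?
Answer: -9504/217651 + 132*I*√2/31093 ≈ -0.043666 + 0.0060038*I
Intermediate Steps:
a = -96 (a = -18 + 6*(-13) = -18 - 78 = -96)
o(H) = -4/3 (o(H) = 4*(-⅓) = -4/3)
h(K) = 4*√(-2 + K)/3 (h(K) = -4*√(-2 + K)/3*(-1) = 4*√(-2 + K)/3)
B(g) = -(492 + g)*(g + 4*√(-2 + g)/3)/4 (B(g) = -(g + 4*√(-2 + g)/3)*(g + 492)/4 = -(g + 4*√(-2 + g)/3)*(492 + g)/4 = -(492 + g)*(g + 4*√(-2 + g)/3)/4)
B(a)/X = (-164*√(-2 - 96) - 123*(-96) - ¼*(-96)² - ⅓*(-96)*√(-2 - 96))/(-217651) = (-1148*I*√2 + 11808 - ¼*9216 - ⅓*(-96)*√(-98))*(-1/217651) = (-1148*I*√2 + 11808 - 2304 - ⅓*(-96)*7*I*√2)*(-1/217651) = (-1148*I*√2 + 11808 - 2304 + 224*I*√2)*(-1/217651) = (9504 - 924*I*√2)*(-1/217651) = -9504/217651 + 132*I*√2/31093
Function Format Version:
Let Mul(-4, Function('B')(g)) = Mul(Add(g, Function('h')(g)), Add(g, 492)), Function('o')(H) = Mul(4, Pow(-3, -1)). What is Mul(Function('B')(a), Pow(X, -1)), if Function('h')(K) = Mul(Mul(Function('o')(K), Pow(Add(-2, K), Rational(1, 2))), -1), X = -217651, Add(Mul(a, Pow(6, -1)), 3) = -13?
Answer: Add(Rational(-9504, 217651), Mul(Rational(132, 31093), I, Pow(2, Rational(1, 2)))) ≈ Add(-0.043666, Mul(0.0060038, I))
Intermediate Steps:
a = -96 (a = Add(-18, Mul(6, -13)) = Add(-18, -78) = -96)
Function('o')(H) = Rational(-4, 3) (Function('o')(H) = Mul(4, Rational(-1, 3)) = Rational(-4, 3))
Function('h')(K) = Mul(Rational(4, 3), Pow(Add(-2, K), Rational(1, 2))) (Function('h')(K) = Mul(Mul(Rational(-4, 3), Pow(Add(-2, K), Rational(1, 2))), -1) = Mul(Rational(4, 3), Pow(Add(-2, K), Rational(1, 2))))
Function('B')(g) = Mul(Rational(-1, 4), Add(492, g), Add(g, Mul(Rational(4, 3), Pow(Add(-2, g), Rational(1, 2))))) (Function('B')(g) = Mul(Rational(-1, 4), Mul(Add(g, Mul(Rational(4, 3), Pow(Add(-2, g), Rational(1, 2)))), Add(g, 492))) = Mul(Rational(-1, 4), Mul(Add(g, Mul(Rational(4, 3), Pow(Add(-2, g), Rational(1, 2)))), Add(492, g))) = Mul(Rational(-1, 4), Mul(Add(492, g), Add(g, Mul(Rational(4, 3), Pow(Add(-2, g), Rational(1, 2)))))) = Mul(Rational(-1, 4), Add(492, g), Add(g, Mul(Rational(4, 3), Pow(Add(-2, g), Rational(1, 2))))))
Mul(Function('B')(a), Pow(X, -1)) = Mul(Add(Mul(-164, Pow(Add(-2, -96), Rational(1, 2))), Mul(-123, -96), Mul(Rational(-1, 4), Pow(-96, 2)), Mul(Rational(-1, 3), -96, Pow(Add(-2, -96), Rational(1, 2)))), Pow(-217651, -1)) = Mul(Add(Mul(-164, Pow(-98, Rational(1, 2))), 11808, Mul(Rational(-1, 4), 9216), Mul(Rational(-1, 3), -96, Pow(-98, Rational(1, 2)))), Rational(-1, 217651)) = Mul(Add(Mul(-164, Mul(7, I, Pow(2, Rational(1, 2)))), 11808, -2304, Mul(Rational(-1, 3), -96, Mul(7, I, Pow(2, Rational(1, 2))))), Rational(-1, 217651)) = Mul(Add(Mul(-1148, I, Pow(2, Rational(1, 2))), 11808, -2304, Mul(224, I, Pow(2, Rational(1, 2)))), Rational(-1, 217651)) = Mul(Add(9504, Mul(-924, I, Pow(2, Rational(1, 2)))), Rational(-1, 217651)) = Add(Rational(-9504, 217651), Mul(Rational(132, 31093), I, Pow(2, Rational(1, 2))))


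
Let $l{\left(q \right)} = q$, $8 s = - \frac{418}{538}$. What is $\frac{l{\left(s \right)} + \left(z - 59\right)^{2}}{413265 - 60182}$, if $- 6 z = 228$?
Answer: $\frac{20247959}{759834616} \approx 0.026648$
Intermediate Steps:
$z = -38$ ($z = \left(- \frac{1}{6}\right) 228 = -38$)
$s = - \frac{209}{2152}$ ($s = \frac{\left(-418\right) \frac{1}{538}}{8} = \frac{1}{8} \left(- \frac{209}{269}\right) = - \frac{209}{2152} \approx -0.097119$)
$\frac{l{\left(s \right)} + \left(z - 59\right)^{2}}{413265 - 60182} = \frac{- \frac{209}{2152} + \left(-38 - 59\right)^{2}}{413265 - 60182} = \frac{- \frac{209}{2152} + \left(-97\right)^{2}}{353083} = \left(- \frac{209}{2152} + 9409\right) \frac{1}{353083} = \frac{20247959}{2152} \cdot \frac{1}{353083} = \frac{20247959}{759834616}$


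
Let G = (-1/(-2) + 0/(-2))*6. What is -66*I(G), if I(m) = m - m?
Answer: 0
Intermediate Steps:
G = 3 (G = (-1*(-½) + 0*(-½))*6 = (½ + 0)*6 = (½)*6 = 3)
I(m) = 0
-66*I(G) = -66*0 = 0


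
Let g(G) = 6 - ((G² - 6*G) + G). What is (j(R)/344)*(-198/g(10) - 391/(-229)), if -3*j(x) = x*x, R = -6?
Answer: -8529/39388 ≈ -0.21654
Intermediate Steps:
g(G) = 6 - G² + 5*G (g(G) = 6 - (G² - 5*G) = 6 + (-G² + 5*G) = 6 - G² + 5*G)
j(x) = -x²/3 (j(x) = -x*x/3 = -x²/3)
(j(R)/344)*(-198/g(10) - 391/(-229)) = (-⅓*(-6)²/344)*(-198/(6 - 1*10² + 5*10) - 391/(-229)) = (-⅓*36*(1/344))*(-198/(6 - 1*100 + 50) - 391*(-1/229)) = (-12*1/344)*(-198/(6 - 100 + 50) + 391/229) = -3*(-198/(-44) + 391/229)/86 = -3*(-198*(-1/44) + 391/229)/86 = -3*(9/2 + 391/229)/86 = -3/86*2843/458 = -8529/39388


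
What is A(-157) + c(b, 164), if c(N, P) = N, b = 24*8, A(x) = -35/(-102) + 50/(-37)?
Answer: 720803/3774 ≈ 190.99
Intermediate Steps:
A(x) = -3805/3774 (A(x) = -35*(-1/102) + 50*(-1/37) = 35/102 - 50/37 = -3805/3774)
b = 192
A(-157) + c(b, 164) = -3805/3774 + 192 = 720803/3774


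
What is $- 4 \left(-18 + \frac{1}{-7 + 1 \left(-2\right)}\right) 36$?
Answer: $2608$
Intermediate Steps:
$- 4 \left(-18 + \frac{1}{-7 + 1 \left(-2\right)}\right) 36 = - 4 \left(-18 + \frac{1}{-7 - 2}\right) 36 = - 4 \left(-18 + \frac{1}{-9}\right) 36 = - 4 \left(-18 - \frac{1}{9}\right) 36 = \left(-4\right) \left(- \frac{163}{9}\right) 36 = \frac{652}{9} \cdot 36 = 2608$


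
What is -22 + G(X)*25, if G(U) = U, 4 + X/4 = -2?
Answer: -622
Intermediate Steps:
X = -24 (X = -16 + 4*(-2) = -16 - 8 = -24)
-22 + G(X)*25 = -22 - 24*25 = -22 - 600 = -622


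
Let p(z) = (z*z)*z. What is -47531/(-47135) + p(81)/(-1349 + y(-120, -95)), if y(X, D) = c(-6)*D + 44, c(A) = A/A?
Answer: -454235057/1199800 ≈ -378.59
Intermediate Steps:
c(A) = 1
y(X, D) = 44 + D (y(X, D) = 1*D + 44 = D + 44 = 44 + D)
p(z) = z**3 (p(z) = z**2*z = z**3)
-47531/(-47135) + p(81)/(-1349 + y(-120, -95)) = -47531/(-47135) + 81**3/(-1349 + (44 - 95)) = -47531*(-1/47135) + 531441/(-1349 - 51) = 4321/4285 + 531441/(-1400) = 4321/4285 + 531441*(-1/1400) = 4321/4285 - 531441/1400 = -454235057/1199800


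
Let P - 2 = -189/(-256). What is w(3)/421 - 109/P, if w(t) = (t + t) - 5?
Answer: -11746883/295121 ≈ -39.804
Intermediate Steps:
w(t) = -5 + 2*t (w(t) = 2*t - 5 = -5 + 2*t)
P = 701/256 (P = 2 - 189/(-256) = 2 - 189*(-1/256) = 2 + 189/256 = 701/256 ≈ 2.7383)
w(3)/421 - 109/P = (-5 + 2*3)/421 - 109/701/256 = (-5 + 6)*(1/421) - 109*256/701 = 1*(1/421) - 27904/701 = 1/421 - 27904/701 = -11746883/295121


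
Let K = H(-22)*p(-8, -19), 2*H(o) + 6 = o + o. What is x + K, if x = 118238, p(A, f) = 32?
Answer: 117438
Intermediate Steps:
H(o) = -3 + o (H(o) = -3 + (o + o)/2 = -3 + (2*o)/2 = -3 + o)
K = -800 (K = (-3 - 22)*32 = -25*32 = -800)
x + K = 118238 - 800 = 117438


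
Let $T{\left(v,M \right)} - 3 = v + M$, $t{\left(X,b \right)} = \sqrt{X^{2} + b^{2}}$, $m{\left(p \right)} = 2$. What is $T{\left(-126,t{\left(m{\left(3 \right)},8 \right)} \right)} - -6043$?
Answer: $5920 + 2 \sqrt{17} \approx 5928.3$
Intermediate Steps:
$T{\left(v,M \right)} = 3 + M + v$ ($T{\left(v,M \right)} = 3 + \left(v + M\right) = 3 + \left(M + v\right) = 3 + M + v$)
$T{\left(-126,t{\left(m{\left(3 \right)},8 \right)} \right)} - -6043 = \left(3 + \sqrt{2^{2} + 8^{2}} - 126\right) - -6043 = \left(3 + \sqrt{4 + 64} - 126\right) + 6043 = \left(3 + \sqrt{68} - 126\right) + 6043 = \left(3 + 2 \sqrt{17} - 126\right) + 6043 = \left(-123 + 2 \sqrt{17}\right) + 6043 = 5920 + 2 \sqrt{17}$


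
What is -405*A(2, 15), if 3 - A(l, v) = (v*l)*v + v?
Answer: 187110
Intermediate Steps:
A(l, v) = 3 - v - l*v² (A(l, v) = 3 - ((v*l)*v + v) = 3 - ((l*v)*v + v) = 3 - (l*v² + v) = 3 - (v + l*v²) = 3 + (-v - l*v²) = 3 - v - l*v²)
-405*A(2, 15) = -405*(3 - 1*15 - 1*2*15²) = -405*(3 - 15 - 1*2*225) = -405*(3 - 15 - 450) = -405*(-462) = 187110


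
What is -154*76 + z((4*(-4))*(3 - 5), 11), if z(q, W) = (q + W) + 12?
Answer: -11649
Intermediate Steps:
z(q, W) = 12 + W + q (z(q, W) = (W + q) + 12 = 12 + W + q)
-154*76 + z((4*(-4))*(3 - 5), 11) = -154*76 + (12 + 11 + (4*(-4))*(3 - 5)) = -11704 + (12 + 11 - 16*(-2)) = -11704 + (12 + 11 + 32) = -11704 + 55 = -11649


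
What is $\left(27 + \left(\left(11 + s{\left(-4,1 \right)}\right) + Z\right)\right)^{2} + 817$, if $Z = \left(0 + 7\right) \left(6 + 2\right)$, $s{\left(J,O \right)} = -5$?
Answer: $8738$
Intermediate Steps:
$Z = 56$ ($Z = 7 \cdot 8 = 56$)
$\left(27 + \left(\left(11 + s{\left(-4,1 \right)}\right) + Z\right)\right)^{2} + 817 = \left(27 + \left(\left(11 - 5\right) + 56\right)\right)^{2} + 817 = \left(27 + \left(6 + 56\right)\right)^{2} + 817 = \left(27 + 62\right)^{2} + 817 = 89^{2} + 817 = 7921 + 817 = 8738$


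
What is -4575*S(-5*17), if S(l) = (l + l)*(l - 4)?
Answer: -69219750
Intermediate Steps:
S(l) = 2*l*(-4 + l) (S(l) = (2*l)*(-4 + l) = 2*l*(-4 + l))
-4575*S(-5*17) = -9150*(-5*17)*(-4 - 5*17) = -9150*(-85)*(-4 - 85) = -9150*(-85)*(-89) = -4575*15130 = -69219750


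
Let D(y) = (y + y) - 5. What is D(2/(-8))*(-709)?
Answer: 7799/2 ≈ 3899.5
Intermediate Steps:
D(y) = -5 + 2*y (D(y) = 2*y - 5 = -5 + 2*y)
D(2/(-8))*(-709) = (-5 + 2*(2/(-8)))*(-709) = (-5 + 2*(2*(-⅛)))*(-709) = (-5 + 2*(-¼))*(-709) = (-5 - ½)*(-709) = -11/2*(-709) = 7799/2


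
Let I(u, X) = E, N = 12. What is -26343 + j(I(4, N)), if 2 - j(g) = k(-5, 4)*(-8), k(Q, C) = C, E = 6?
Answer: -26309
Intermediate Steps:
I(u, X) = 6
j(g) = 34 (j(g) = 2 - 4*(-8) = 2 - 1*(-32) = 2 + 32 = 34)
-26343 + j(I(4, N)) = -26343 + 34 = -26309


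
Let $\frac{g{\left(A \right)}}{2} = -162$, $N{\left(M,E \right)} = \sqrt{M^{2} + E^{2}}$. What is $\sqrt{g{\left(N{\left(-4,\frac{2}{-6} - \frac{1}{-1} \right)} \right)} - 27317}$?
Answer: $i \sqrt{27641} \approx 166.26 i$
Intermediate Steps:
$N{\left(M,E \right)} = \sqrt{E^{2} + M^{2}}$
$g{\left(A \right)} = -324$ ($g{\left(A \right)} = 2 \left(-162\right) = -324$)
$\sqrt{g{\left(N{\left(-4,\frac{2}{-6} - \frac{1}{-1} \right)} \right)} - 27317} = \sqrt{-324 - 27317} = \sqrt{-27641} = i \sqrt{27641}$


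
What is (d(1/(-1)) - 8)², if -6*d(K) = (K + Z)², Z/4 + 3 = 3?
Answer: 2401/36 ≈ 66.694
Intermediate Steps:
Z = 0 (Z = -12 + 4*3 = -12 + 12 = 0)
d(K) = -K²/6 (d(K) = -(K + 0)²/6 = -K²/6)
(d(1/(-1)) - 8)² = (-(1/(-1))²/6 - 8)² = (-⅙*(-1)² - 8)² = (-⅙*1 - 8)² = (-⅙ - 8)² = (-49/6)² = 2401/36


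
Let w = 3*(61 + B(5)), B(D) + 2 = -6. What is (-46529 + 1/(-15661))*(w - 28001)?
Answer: 20288205634140/15661 ≈ 1.2955e+9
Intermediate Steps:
B(D) = -8 (B(D) = -2 - 6 = -8)
w = 159 (w = 3*(61 - 8) = 3*53 = 159)
(-46529 + 1/(-15661))*(w - 28001) = (-46529 + 1/(-15661))*(159 - 28001) = (-46529 - 1/15661)*(-27842) = -728690670/15661*(-27842) = 20288205634140/15661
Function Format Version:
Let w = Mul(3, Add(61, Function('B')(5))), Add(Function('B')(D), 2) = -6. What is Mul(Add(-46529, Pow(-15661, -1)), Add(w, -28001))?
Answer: Rational(20288205634140, 15661) ≈ 1.2955e+9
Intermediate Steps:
Function('B')(D) = -8 (Function('B')(D) = Add(-2, -6) = -8)
w = 159 (w = Mul(3, Add(61, -8)) = Mul(3, 53) = 159)
Mul(Add(-46529, Pow(-15661, -1)), Add(w, -28001)) = Mul(Add(-46529, Pow(-15661, -1)), Add(159, -28001)) = Mul(Add(-46529, Rational(-1, 15661)), -27842) = Mul(Rational(-728690670, 15661), -27842) = Rational(20288205634140, 15661)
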